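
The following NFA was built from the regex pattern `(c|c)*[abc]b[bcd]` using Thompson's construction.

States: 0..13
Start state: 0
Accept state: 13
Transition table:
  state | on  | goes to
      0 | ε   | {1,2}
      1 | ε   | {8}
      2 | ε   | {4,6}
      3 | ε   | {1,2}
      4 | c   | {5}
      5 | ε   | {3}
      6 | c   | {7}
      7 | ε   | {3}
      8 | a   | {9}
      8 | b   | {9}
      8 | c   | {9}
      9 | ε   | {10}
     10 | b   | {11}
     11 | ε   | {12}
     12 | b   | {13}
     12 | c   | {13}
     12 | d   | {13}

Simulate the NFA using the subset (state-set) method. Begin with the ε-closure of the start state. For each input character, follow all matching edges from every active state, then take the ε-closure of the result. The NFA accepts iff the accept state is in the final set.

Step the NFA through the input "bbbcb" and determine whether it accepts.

Answer: REJECT

Trace:
initial (ε-close {0}): {0,1,2,4,6,8}
'b' @ 1: {9,10}
'b' @ 2: {11,12}
'b' @ 3: {13}  ✓accept
'c' @ 4: {}  — state set empty
rest 'b' ignored (set empty)
after full input: {}  (accept=13 not in)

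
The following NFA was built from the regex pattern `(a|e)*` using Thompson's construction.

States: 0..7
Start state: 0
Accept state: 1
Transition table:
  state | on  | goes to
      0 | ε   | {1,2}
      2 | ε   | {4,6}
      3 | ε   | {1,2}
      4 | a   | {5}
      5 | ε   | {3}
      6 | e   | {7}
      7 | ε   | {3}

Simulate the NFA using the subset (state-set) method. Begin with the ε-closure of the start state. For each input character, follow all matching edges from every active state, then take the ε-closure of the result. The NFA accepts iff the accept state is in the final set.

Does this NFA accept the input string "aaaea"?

S₀ = ε-closure({0}) = {0,1,2,4,6}
'a' @ 1: {1,2,3,4,5,6}  [accepting]
'a' @ 2: {1,2,3,4,5,6}  [accepting]
'a' @ 3: {1,2,3,4,5,6}  [accepting]
'e' @ 4: {1,2,3,4,6,7}  [accepting]
'a' @ 5: {1,2,3,4,5,6}  [accepting]
after full input: {1,2,3,4,5,6}  (accept=1 in)

Answer: ACCEPT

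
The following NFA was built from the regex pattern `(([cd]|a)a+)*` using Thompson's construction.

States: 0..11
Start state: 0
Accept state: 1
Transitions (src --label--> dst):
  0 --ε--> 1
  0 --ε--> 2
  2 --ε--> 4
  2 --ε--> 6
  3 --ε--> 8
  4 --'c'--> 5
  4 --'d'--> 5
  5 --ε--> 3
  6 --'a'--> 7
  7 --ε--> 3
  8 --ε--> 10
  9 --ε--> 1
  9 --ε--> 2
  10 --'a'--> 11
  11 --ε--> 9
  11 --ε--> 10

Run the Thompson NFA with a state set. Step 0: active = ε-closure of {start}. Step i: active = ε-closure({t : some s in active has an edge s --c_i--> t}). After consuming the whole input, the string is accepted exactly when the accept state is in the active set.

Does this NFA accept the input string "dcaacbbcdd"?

Answer: REJECT

Trace:
initial (ε-close {0}): {0,1,2,4,6}
'd' @ 1: {3,5,8,10}
'c' @ 2: {}  — state set empty
rest 'aacbbcdd' ignored (set empty)
end set {} — state 1 not in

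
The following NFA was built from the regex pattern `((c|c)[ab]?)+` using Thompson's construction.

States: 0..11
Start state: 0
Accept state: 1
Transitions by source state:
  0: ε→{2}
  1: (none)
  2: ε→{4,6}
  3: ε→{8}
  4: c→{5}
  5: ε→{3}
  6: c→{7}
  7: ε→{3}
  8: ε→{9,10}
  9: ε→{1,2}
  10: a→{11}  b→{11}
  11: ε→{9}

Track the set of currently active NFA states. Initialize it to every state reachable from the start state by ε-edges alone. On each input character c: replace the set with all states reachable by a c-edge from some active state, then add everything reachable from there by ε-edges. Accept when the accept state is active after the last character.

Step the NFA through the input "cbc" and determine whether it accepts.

Answer: ACCEPT

Steps:
S₀ = ε-closure({0}) = {0,2,4,6}
'c' @ 1: {1,2,3,4,5,6,7,8,9,10}  [accepting]
'b' @ 2: {1,2,4,6,9,11}  [accepting]
'c' @ 3: {1,2,3,4,5,6,7,8,9,10}  [accepting]
final: {1,2,3,4,5,6,7,8,9,10}; accept 1 in set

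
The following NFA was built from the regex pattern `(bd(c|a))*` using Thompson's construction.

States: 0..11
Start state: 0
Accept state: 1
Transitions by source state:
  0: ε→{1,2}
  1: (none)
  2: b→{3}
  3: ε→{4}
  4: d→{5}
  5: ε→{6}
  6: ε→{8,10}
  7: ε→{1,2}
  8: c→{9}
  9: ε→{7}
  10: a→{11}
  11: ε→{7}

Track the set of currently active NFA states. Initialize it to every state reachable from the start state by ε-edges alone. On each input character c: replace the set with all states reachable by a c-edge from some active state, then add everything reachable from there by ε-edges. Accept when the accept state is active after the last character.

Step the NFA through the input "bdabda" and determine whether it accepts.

initial (ε-close {0}): {0,1,2}
'b' @ 1: {3,4}
'd' @ 2: {5,6,8,10}
'a' @ 3: {1,2,7,11}  (accept∈set)
'b' @ 4: {3,4}
'd' @ 5: {5,6,8,10}
'a' @ 6: {1,2,7,11}  (accept∈set)
after full input: {1,2,7,11}  (accept=1 in)

Answer: ACCEPT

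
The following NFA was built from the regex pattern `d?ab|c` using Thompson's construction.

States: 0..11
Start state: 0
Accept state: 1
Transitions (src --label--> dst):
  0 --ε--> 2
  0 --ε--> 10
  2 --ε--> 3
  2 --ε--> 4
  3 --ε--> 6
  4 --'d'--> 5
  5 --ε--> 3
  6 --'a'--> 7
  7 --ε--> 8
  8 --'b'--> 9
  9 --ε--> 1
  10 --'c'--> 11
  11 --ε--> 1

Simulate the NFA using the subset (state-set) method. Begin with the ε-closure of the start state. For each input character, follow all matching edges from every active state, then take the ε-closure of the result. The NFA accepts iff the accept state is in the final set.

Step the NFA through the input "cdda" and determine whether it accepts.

Answer: REJECT

Derivation:
initial (ε-close {0}): {0,2,3,4,6,10}
'c' @ 1: {1,11}  [accepting]
'd' @ 2: {}  — dead — no transitions
rest 'da' ignored (set empty)
final: {}; accept 1 not in set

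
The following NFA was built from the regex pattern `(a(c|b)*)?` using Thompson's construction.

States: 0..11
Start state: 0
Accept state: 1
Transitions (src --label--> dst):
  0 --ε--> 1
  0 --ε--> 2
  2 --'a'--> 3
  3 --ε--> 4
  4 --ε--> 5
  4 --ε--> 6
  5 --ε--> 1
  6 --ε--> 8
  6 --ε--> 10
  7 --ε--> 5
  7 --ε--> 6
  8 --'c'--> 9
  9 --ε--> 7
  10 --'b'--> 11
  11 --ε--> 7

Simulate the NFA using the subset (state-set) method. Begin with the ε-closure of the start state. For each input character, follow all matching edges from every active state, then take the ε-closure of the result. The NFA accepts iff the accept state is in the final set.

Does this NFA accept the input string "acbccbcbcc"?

initial (ε-close {0}): {0,1,2}
'a' @ 1: {1,3,4,5,6,8,10}  [accepting]
'c' @ 2: {1,5,6,7,8,9,10}  [accepting]
'b' @ 3: {1,5,6,7,8,10,11}  [accepting]
'c' @ 4: {1,5,6,7,8,9,10}  [accepting]
'c' @ 5: {1,5,6,7,8,9,10}  [accepting]
'b' @ 6: {1,5,6,7,8,10,11}  [accepting]
'c' @ 7: {1,5,6,7,8,9,10}  [accepting]
'b' @ 8: {1,5,6,7,8,10,11}  [accepting]
'c' @ 9: {1,5,6,7,8,9,10}  [accepting]
'c' @ 10: {1,5,6,7,8,9,10}  [accepting]
after full input: {1,5,6,7,8,9,10}  (accept=1 in)

Answer: ACCEPT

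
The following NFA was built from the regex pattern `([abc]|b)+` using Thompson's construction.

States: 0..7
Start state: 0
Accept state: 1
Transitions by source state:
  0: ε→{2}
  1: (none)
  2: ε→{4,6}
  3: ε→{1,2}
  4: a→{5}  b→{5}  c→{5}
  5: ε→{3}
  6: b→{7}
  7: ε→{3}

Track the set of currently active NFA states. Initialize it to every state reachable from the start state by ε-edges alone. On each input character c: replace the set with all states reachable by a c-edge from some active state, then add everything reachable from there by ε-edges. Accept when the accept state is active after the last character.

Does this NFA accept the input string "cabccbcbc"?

S₀ = ε-closure({0}) = {0,2,4,6}
'c' @ 1: {1,2,3,4,5,6}  (accept∈set)
'a' @ 2: {1,2,3,4,5,6}  (accept∈set)
'b' @ 3: {1,2,3,4,5,6,7}  (accept∈set)
'c' @ 4: {1,2,3,4,5,6}  (accept∈set)
'c' @ 5: {1,2,3,4,5,6}  (accept∈set)
'b' @ 6: {1,2,3,4,5,6,7}  (accept∈set)
'c' @ 7: {1,2,3,4,5,6}  (accept∈set)
'b' @ 8: {1,2,3,4,5,6,7}  (accept∈set)
'c' @ 9: {1,2,3,4,5,6}  (accept∈set)
after full input: {1,2,3,4,5,6}  (accept=1 in)

Answer: ACCEPT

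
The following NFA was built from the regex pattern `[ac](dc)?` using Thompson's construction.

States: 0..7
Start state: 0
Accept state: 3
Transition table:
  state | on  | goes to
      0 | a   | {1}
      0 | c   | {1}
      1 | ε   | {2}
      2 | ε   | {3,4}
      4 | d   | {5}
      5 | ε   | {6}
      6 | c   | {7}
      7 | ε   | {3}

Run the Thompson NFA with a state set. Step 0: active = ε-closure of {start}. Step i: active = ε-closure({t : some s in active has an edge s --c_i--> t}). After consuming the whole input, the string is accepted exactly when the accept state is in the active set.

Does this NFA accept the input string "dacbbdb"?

Answer: REJECT

Derivation:
S₀ = ε-closure({0}) = {0}
'd' @ 1: {}  — state set empty
rest 'acbbdb' ignored (set empty)
final: {}; accept 3 not in set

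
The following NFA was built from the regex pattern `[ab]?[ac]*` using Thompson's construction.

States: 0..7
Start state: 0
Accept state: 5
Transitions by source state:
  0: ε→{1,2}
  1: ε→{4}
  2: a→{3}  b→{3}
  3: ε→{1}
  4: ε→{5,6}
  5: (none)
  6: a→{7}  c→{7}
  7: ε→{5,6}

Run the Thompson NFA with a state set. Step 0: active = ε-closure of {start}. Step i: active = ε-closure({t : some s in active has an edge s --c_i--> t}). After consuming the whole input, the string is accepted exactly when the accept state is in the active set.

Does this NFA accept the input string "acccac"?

Answer: ACCEPT

Steps:
start: ε-closure({0}) = {0,1,2,4,5,6}
'a' @ 1: {1,3,4,5,6,7}  [accepting]
'c' @ 2: {5,6,7}  [accepting]
'c' @ 3: {5,6,7}  [accepting]
'c' @ 4: {5,6,7}  [accepting]
'a' @ 5: {5,6,7}  [accepting]
'c' @ 6: {5,6,7}  [accepting]
end set {5,6,7} — state 5 in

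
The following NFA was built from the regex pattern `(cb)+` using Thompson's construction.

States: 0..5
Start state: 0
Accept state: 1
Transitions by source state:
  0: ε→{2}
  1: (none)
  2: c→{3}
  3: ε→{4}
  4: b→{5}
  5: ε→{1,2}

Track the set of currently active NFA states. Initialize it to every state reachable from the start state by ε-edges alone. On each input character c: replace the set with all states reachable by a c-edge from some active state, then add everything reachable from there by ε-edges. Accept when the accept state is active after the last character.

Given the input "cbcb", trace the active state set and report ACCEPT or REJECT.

Answer: ACCEPT

Trace:
S₀ = ε-closure({0}) = {0,2}
'c' @ 1: {3,4}
'b' @ 2: {1,2,5}  (accept∈set)
'c' @ 3: {3,4}
'b' @ 4: {1,2,5}  (accept∈set)
after full input: {1,2,5}  (accept=1 in)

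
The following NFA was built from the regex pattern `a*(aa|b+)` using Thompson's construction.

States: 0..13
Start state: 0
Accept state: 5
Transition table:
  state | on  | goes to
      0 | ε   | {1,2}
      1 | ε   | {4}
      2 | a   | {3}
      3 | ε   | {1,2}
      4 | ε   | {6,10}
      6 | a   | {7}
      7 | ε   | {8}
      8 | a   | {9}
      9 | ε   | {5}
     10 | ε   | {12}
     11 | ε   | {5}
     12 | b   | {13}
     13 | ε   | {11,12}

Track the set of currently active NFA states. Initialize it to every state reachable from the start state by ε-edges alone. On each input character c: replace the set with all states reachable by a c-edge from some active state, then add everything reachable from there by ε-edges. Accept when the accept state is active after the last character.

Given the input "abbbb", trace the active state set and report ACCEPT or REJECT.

Answer: ACCEPT

Steps:
S₀ = ε-closure({0}) = {0,1,2,4,6,10,12}
'a' @ 1: {1,2,3,4,6,7,8,10,12}
'b' @ 2: {5,11,12,13}  (accept∈set)
'b' @ 3: {5,11,12,13}  (accept∈set)
'b' @ 4: {5,11,12,13}  (accept∈set)
'b' @ 5: {5,11,12,13}  (accept∈set)
after full input: {5,11,12,13}  (accept=5 in)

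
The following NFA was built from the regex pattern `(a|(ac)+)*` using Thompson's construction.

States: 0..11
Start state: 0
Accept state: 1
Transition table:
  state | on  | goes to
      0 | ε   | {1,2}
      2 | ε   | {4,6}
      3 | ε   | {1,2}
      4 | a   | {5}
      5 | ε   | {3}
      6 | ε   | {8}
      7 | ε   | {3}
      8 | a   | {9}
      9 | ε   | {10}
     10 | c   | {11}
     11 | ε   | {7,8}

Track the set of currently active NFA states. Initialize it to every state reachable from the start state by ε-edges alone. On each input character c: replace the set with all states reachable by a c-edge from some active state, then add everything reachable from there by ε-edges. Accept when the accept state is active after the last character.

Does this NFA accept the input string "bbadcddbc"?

start: ε-closure({0}) = {0,1,2,4,6,8}
'b' @ 1: {}  — no active states
rest 'badcddbc' ignored (set empty)
after full input: {}  (accept=1 not in)

Answer: REJECT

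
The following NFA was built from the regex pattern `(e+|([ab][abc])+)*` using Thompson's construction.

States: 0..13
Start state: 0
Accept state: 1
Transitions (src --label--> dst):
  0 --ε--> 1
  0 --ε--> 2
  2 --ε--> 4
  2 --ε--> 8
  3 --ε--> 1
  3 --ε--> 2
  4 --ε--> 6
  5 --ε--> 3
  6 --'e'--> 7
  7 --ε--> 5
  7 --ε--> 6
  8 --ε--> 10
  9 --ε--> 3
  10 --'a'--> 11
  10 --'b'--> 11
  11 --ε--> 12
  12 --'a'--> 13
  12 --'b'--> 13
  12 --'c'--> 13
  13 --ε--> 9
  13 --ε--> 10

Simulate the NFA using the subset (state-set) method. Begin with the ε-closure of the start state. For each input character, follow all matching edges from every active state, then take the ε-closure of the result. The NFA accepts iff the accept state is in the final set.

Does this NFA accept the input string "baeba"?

Answer: ACCEPT

Steps:
start: ε-closure({0}) = {0,1,2,4,6,8,10}
'b' @ 1: {11,12}
'a' @ 2: {1,2,3,4,6,8,9,10,13}  ✓accept
'e' @ 3: {1,2,3,4,5,6,7,8,10}  ✓accept
'b' @ 4: {11,12}
'a' @ 5: {1,2,3,4,6,8,9,10,13}  ✓accept
final: {1,2,3,4,6,8,9,10,13}; accept 1 in set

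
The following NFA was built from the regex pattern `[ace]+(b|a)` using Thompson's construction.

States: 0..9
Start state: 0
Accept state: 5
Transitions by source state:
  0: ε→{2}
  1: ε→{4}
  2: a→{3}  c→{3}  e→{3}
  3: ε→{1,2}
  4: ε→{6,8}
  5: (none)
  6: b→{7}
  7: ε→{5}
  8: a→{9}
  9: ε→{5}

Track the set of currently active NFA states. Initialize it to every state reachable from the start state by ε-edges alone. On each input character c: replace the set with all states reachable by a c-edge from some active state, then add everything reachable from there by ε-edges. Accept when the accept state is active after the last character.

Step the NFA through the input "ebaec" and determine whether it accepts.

S₀ = ε-closure({0}) = {0,2}
'e' @ 1: {1,2,3,4,6,8}
'b' @ 2: {5,7}  (accept∈set)
'a' @ 3: {}  — state set empty
rest 'ec' ignored (set empty)
final: {}; accept 5 not in set

Answer: REJECT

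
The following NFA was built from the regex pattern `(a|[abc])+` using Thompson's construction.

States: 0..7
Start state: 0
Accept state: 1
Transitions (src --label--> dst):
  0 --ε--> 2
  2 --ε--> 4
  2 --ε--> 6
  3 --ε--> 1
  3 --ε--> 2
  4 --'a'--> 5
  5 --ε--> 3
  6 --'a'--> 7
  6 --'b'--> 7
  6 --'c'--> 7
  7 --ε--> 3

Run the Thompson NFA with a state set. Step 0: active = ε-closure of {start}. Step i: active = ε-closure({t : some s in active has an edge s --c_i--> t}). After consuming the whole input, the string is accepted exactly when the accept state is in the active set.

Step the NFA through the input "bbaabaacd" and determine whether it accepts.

initial (ε-close {0}): {0,2,4,6}
'b' @ 1: {1,2,3,4,6,7}  [accepting]
'b' @ 2: {1,2,3,4,6,7}  [accepting]
'a' @ 3: {1,2,3,4,5,6,7}  [accepting]
'a' @ 4: {1,2,3,4,5,6,7}  [accepting]
'b' @ 5: {1,2,3,4,6,7}  [accepting]
'a' @ 6: {1,2,3,4,5,6,7}  [accepting]
'a' @ 7: {1,2,3,4,5,6,7}  [accepting]
'c' @ 8: {1,2,3,4,6,7}  [accepting]
'd' @ 9: {}  — no active states
end set {} — state 1 not in

Answer: REJECT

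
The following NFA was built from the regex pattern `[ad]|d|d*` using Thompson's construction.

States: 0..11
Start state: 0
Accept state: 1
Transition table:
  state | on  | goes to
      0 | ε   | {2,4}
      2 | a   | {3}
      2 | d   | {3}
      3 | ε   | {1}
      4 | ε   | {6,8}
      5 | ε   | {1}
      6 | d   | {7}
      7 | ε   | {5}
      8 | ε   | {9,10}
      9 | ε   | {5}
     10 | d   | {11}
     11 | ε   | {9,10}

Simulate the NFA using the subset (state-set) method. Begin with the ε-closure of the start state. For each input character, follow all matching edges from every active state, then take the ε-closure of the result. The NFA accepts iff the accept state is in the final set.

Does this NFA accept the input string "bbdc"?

initial (ε-close {0}): {0,1,2,4,5,6,8,9,10}
'b' @ 1: {}  — dead — no transitions
rest 'bdc' ignored (set empty)
after full input: {}  (accept=1 not in)

Answer: REJECT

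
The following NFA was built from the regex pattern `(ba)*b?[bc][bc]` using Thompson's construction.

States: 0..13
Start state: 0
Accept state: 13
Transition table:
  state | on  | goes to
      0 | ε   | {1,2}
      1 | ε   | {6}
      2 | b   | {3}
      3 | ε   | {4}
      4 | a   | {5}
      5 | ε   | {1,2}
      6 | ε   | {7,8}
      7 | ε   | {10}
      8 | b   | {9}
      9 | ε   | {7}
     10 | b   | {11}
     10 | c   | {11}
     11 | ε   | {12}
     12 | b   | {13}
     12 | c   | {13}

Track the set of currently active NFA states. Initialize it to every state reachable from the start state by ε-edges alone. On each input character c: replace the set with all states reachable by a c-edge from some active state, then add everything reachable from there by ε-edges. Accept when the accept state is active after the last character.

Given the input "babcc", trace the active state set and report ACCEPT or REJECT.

start: ε-closure({0}) = {0,1,2,6,7,8,10}
'b' @ 1: {3,4,7,9,10,11,12}
'a' @ 2: {1,2,5,6,7,8,10}
'b' @ 3: {3,4,7,9,10,11,12}
'c' @ 4: {11,12,13}  ✓accept
'c' @ 5: {13}  ✓accept
final: {13}; accept 13 in set

Answer: ACCEPT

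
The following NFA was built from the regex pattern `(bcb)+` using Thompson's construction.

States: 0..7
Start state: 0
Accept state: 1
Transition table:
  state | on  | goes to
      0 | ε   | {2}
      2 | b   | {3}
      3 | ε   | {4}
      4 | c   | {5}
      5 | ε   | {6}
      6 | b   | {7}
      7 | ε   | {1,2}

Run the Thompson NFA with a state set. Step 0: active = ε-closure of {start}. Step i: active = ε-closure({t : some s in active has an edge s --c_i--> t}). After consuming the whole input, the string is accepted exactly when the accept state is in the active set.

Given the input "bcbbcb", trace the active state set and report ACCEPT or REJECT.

initial (ε-close {0}): {0,2}
'b' @ 1: {3,4}
'c' @ 2: {5,6}
'b' @ 3: {1,2,7}  [accepting]
'b' @ 4: {3,4}
'c' @ 5: {5,6}
'b' @ 6: {1,2,7}  [accepting]
end set {1,2,7} — state 1 in

Answer: ACCEPT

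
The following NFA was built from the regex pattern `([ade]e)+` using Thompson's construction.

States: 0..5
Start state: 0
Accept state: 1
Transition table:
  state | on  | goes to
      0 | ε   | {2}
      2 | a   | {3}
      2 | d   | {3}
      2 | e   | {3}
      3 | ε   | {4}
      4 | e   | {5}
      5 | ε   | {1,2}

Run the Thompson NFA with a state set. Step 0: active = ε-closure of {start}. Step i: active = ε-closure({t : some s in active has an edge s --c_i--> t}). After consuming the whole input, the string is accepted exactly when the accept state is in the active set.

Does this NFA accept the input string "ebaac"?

Answer: REJECT

Derivation:
initial (ε-close {0}): {0,2}
'e' @ 1: {3,4}
'b' @ 2: {}  — dead — no transitions
rest 'aac' ignored (set empty)
final: {}; accept 1 not in set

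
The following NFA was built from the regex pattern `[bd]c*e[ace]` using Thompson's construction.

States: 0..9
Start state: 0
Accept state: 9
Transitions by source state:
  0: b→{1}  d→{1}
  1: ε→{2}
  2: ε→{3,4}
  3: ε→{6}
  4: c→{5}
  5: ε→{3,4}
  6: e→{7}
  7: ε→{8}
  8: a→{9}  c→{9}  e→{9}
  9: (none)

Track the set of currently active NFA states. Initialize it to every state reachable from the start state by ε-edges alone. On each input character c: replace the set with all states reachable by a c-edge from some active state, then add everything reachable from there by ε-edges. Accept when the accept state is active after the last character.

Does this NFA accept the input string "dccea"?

Answer: ACCEPT

Derivation:
start: ε-closure({0}) = {0}
'd' @ 1: {1,2,3,4,6}
'c' @ 2: {3,4,5,6}
'c' @ 3: {3,4,5,6}
'e' @ 4: {7,8}
'a' @ 5: {9}  [accepting]
end set {9} — state 9 in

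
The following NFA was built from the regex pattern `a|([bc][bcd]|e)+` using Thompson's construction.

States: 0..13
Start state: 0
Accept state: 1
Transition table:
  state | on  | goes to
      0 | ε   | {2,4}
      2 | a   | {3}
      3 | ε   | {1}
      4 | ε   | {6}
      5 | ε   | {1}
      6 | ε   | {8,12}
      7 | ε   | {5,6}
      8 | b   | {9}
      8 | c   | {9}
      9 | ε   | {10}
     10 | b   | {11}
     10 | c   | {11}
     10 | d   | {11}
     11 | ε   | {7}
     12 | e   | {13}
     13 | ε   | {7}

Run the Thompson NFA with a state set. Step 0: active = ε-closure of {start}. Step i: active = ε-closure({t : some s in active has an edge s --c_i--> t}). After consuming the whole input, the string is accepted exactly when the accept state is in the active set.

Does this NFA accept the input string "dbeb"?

S₀ = ε-closure({0}) = {0,2,4,6,8,12}
'd' @ 1: {}  — state set empty
rest 'beb' ignored (set empty)
after full input: {}  (accept=1 not in)

Answer: REJECT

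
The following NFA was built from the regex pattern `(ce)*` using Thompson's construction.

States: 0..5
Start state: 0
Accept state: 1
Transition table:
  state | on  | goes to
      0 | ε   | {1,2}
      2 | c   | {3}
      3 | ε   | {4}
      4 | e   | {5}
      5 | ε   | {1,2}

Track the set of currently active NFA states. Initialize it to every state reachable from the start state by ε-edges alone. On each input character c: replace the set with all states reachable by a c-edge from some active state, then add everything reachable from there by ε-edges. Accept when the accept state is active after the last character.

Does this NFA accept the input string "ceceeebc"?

S₀ = ε-closure({0}) = {0,1,2}
'c' @ 1: {3,4}
'e' @ 2: {1,2,5}  [accepting]
'c' @ 3: {3,4}
'e' @ 4: {1,2,5}  [accepting]
'e' @ 5: {}  — no active states
rest 'ebc' ignored (set empty)
after full input: {}  (accept=1 not in)

Answer: REJECT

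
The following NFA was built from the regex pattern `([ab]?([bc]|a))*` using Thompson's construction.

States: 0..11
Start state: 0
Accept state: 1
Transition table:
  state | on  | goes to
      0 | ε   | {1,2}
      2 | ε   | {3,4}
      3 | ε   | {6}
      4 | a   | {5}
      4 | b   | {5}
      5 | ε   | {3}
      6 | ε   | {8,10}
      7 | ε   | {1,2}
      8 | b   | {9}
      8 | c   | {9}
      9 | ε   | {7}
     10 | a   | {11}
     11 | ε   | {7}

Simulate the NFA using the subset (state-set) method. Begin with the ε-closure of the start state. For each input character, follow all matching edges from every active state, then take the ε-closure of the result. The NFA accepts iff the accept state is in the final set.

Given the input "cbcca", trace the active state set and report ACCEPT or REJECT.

Answer: ACCEPT

Trace:
S₀ = ε-closure({0}) = {0,1,2,3,4,6,8,10}
'c' @ 1: {1,2,3,4,6,7,8,9,10}  ✓accept
'b' @ 2: {1,2,3,4,5,6,7,8,9,10}  ✓accept
'c' @ 3: {1,2,3,4,6,7,8,9,10}  ✓accept
'c' @ 4: {1,2,3,4,6,7,8,9,10}  ✓accept
'a' @ 5: {1,2,3,4,5,6,7,8,10,11}  ✓accept
end set {1,2,3,4,5,6,7,8,10,11} — state 1 in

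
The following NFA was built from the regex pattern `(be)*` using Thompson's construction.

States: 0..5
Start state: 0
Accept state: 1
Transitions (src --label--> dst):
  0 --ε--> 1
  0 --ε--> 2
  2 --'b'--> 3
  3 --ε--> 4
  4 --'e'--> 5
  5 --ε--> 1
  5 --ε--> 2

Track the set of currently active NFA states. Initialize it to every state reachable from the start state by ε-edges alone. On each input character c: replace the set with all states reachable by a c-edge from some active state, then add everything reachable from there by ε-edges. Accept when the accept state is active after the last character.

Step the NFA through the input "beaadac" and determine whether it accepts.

Answer: REJECT

Derivation:
start: ε-closure({0}) = {0,1,2}
'b' @ 1: {3,4}
'e' @ 2: {1,2,5}  [accepting]
'a' @ 3: {}  — no active states
rest 'adac' ignored (set empty)
end set {} — state 1 not in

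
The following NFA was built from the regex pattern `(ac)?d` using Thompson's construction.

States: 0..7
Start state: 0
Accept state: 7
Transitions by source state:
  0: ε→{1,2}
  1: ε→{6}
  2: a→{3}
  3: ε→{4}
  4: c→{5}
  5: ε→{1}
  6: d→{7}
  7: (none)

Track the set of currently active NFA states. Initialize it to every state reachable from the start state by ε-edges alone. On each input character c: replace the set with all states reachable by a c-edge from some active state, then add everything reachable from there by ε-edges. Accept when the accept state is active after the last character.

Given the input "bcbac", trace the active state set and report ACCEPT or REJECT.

start: ε-closure({0}) = {0,1,2,6}
'b' @ 1: {}  — state set empty
rest 'cbac' ignored (set empty)
final: {}; accept 7 not in set

Answer: REJECT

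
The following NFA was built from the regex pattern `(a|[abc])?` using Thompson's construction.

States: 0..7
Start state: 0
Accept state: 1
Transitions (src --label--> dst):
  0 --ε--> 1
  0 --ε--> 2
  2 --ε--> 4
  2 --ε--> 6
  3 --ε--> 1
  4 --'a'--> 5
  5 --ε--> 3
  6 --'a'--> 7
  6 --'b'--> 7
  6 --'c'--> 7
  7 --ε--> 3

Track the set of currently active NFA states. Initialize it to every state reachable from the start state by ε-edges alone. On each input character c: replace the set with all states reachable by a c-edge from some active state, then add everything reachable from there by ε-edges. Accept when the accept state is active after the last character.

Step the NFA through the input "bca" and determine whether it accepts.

S₀ = ε-closure({0}) = {0,1,2,4,6}
'b' @ 1: {1,3,7}  (accept∈set)
'c' @ 2: {}  — dead — no transitions
rest 'a' ignored (set empty)
final: {}; accept 1 not in set

Answer: REJECT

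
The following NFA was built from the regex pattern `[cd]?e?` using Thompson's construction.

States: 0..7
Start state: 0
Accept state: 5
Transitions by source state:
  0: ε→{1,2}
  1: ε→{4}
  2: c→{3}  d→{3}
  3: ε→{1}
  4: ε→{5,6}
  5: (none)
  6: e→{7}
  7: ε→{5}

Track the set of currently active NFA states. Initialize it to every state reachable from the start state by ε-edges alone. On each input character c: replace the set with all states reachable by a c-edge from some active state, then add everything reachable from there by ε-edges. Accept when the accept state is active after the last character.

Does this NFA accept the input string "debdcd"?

S₀ = ε-closure({0}) = {0,1,2,4,5,6}
'd' @ 1: {1,3,4,5,6}  (accept∈set)
'e' @ 2: {5,7}  (accept∈set)
'b' @ 3: {}  — state set empty
rest 'dcd' ignored (set empty)
after full input: {}  (accept=5 not in)

Answer: REJECT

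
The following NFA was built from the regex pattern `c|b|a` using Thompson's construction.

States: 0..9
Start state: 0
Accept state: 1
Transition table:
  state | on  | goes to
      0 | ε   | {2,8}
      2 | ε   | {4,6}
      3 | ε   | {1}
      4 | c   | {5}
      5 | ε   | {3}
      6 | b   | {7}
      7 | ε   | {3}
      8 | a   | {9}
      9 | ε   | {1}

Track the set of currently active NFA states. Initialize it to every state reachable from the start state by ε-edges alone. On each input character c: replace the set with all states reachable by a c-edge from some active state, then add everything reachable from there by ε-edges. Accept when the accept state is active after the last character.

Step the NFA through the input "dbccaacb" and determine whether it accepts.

start: ε-closure({0}) = {0,2,4,6,8}
'd' @ 1: {}  — no active states
rest 'bccaacb' ignored (set empty)
end set {} — state 1 not in

Answer: REJECT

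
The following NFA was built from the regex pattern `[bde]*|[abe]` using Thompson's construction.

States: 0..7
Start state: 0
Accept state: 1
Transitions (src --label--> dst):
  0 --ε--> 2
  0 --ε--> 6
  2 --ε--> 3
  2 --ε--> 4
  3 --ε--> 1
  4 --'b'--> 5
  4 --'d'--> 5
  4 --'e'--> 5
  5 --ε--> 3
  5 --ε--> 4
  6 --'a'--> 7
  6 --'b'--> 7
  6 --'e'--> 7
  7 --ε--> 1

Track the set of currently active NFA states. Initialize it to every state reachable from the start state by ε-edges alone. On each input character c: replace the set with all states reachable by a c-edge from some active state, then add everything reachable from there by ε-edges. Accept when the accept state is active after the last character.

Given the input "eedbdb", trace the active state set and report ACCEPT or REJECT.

Answer: ACCEPT

Steps:
S₀ = ε-closure({0}) = {0,1,2,3,4,6}
'e' @ 1: {1,3,4,5,7}  (accept∈set)
'e' @ 2: {1,3,4,5}  (accept∈set)
'd' @ 3: {1,3,4,5}  (accept∈set)
'b' @ 4: {1,3,4,5}  (accept∈set)
'd' @ 5: {1,3,4,5}  (accept∈set)
'b' @ 6: {1,3,4,5}  (accept∈set)
after full input: {1,3,4,5}  (accept=1 in)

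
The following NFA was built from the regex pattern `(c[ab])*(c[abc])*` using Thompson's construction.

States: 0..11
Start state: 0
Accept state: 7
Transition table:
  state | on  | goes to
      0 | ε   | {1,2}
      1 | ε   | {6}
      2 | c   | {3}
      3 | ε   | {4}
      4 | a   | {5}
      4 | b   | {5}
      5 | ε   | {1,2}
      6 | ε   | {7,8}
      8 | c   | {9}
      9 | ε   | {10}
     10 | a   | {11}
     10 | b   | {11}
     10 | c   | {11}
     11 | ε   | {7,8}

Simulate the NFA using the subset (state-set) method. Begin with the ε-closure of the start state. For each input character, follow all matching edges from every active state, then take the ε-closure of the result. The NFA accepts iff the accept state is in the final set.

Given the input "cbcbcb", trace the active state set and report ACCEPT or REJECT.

Answer: ACCEPT

Derivation:
initial (ε-close {0}): {0,1,2,6,7,8}
'c' @ 1: {3,4,9,10}
'b' @ 2: {1,2,5,6,7,8,11}  ✓accept
'c' @ 3: {3,4,9,10}
'b' @ 4: {1,2,5,6,7,8,11}  ✓accept
'c' @ 5: {3,4,9,10}
'b' @ 6: {1,2,5,6,7,8,11}  ✓accept
end set {1,2,5,6,7,8,11} — state 7 in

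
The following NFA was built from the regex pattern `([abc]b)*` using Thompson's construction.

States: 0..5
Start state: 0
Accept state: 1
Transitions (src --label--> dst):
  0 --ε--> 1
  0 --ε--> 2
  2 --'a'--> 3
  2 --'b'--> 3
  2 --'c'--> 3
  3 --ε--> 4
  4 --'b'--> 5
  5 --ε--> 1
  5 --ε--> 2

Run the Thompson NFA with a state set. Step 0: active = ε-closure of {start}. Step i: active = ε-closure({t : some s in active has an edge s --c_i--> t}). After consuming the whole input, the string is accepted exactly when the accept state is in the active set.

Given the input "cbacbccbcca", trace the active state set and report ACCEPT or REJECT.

Answer: REJECT

Derivation:
start: ε-closure({0}) = {0,1,2}
'c' @ 1: {3,4}
'b' @ 2: {1,2,5}  ✓accept
'a' @ 3: {3,4}
'c' @ 4: {}  — no active states
rest 'bccbcca' ignored (set empty)
end set {} — state 1 not in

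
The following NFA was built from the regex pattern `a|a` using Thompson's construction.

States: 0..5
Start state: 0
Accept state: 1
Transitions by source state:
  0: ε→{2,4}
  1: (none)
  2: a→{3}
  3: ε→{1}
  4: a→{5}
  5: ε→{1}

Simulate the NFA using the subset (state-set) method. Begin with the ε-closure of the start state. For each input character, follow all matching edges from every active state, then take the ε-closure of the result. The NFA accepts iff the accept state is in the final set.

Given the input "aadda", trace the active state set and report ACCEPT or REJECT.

start: ε-closure({0}) = {0,2,4}
'a' @ 1: {1,3,5}  [accepting]
'a' @ 2: {}  — no active states
rest 'dda' ignored (set empty)
final: {}; accept 1 not in set

Answer: REJECT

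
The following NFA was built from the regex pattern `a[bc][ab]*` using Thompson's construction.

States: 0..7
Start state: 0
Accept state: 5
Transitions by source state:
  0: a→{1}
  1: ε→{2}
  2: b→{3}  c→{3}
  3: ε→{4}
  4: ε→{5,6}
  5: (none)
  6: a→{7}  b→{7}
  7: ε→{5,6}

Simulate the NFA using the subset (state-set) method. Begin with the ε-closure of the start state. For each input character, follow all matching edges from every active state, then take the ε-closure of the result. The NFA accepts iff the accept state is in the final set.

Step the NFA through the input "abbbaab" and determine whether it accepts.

initial (ε-close {0}): {0}
'a' @ 1: {1,2}
'b' @ 2: {3,4,5,6}  (accept∈set)
'b' @ 3: {5,6,7}  (accept∈set)
'b' @ 4: {5,6,7}  (accept∈set)
'a' @ 5: {5,6,7}  (accept∈set)
'a' @ 6: {5,6,7}  (accept∈set)
'b' @ 7: {5,6,7}  (accept∈set)
final: {5,6,7}; accept 5 in set

Answer: ACCEPT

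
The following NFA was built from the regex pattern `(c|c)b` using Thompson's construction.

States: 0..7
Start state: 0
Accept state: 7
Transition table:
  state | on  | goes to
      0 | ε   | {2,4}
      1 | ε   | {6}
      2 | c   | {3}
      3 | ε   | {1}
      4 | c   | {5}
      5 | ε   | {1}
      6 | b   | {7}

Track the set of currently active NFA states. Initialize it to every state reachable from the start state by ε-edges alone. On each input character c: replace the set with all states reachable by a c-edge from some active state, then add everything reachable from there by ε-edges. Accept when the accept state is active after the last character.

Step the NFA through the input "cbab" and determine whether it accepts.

Answer: REJECT

Trace:
S₀ = ε-closure({0}) = {0,2,4}
'c' @ 1: {1,3,5,6}
'b' @ 2: {7}  ✓accept
'a' @ 3: {}  — state set empty
rest 'b' ignored (set empty)
final: {}; accept 7 not in set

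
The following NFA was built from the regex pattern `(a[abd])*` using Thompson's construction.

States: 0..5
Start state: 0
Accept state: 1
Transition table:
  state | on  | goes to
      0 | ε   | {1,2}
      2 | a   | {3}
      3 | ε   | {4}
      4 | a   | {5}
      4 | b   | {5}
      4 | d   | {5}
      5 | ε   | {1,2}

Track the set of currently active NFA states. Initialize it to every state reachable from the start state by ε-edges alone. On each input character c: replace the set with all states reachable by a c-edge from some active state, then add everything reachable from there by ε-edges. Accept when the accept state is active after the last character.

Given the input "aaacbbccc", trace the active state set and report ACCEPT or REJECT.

initial (ε-close {0}): {0,1,2}
'a' @ 1: {3,4}
'a' @ 2: {1,2,5}  (accept∈set)
'a' @ 3: {3,4}
'c' @ 4: {}  — state set empty
rest 'bbccc' ignored (set empty)
end set {} — state 1 not in

Answer: REJECT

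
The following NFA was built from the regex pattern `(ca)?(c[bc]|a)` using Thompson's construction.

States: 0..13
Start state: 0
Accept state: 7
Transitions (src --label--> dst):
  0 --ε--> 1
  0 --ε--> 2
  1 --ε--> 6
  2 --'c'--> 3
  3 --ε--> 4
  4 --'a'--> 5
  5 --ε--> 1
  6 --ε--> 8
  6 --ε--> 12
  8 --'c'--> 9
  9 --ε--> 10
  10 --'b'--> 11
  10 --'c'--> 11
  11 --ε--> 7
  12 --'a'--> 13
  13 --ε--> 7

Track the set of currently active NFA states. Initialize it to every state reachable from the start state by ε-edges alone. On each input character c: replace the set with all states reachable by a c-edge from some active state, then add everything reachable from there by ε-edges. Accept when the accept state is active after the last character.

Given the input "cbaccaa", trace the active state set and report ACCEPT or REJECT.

Answer: REJECT

Trace:
S₀ = ε-closure({0}) = {0,1,2,6,8,12}
'c' @ 1: {3,4,9,10}
'b' @ 2: {7,11}  ✓accept
'a' @ 3: {}  — dead — no transitions
rest 'ccaa' ignored (set empty)
final: {}; accept 7 not in set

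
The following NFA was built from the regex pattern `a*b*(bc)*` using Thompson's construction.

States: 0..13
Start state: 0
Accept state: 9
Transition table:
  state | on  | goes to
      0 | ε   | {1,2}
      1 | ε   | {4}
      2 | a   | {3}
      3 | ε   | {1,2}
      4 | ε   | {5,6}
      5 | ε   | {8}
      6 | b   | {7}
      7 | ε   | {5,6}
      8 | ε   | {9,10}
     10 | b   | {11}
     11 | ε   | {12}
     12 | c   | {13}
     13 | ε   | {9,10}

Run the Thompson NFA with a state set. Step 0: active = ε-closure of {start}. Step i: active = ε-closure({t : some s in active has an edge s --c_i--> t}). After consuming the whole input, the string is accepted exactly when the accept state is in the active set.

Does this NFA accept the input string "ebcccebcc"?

Answer: REJECT

Trace:
S₀ = ε-closure({0}) = {0,1,2,4,5,6,8,9,10}
'e' @ 1: {}  — dead — no transitions
rest 'bcccebcc' ignored (set empty)
final: {}; accept 9 not in set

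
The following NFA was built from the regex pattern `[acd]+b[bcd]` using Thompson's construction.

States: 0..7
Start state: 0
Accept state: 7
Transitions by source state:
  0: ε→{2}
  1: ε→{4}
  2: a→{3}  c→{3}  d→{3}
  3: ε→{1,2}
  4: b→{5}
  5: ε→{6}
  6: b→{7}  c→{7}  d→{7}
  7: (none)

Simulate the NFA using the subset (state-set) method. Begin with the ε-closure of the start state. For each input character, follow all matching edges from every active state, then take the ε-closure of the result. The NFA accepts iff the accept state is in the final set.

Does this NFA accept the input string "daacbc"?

S₀ = ε-closure({0}) = {0,2}
'd' @ 1: {1,2,3,4}
'a' @ 2: {1,2,3,4}
'a' @ 3: {1,2,3,4}
'c' @ 4: {1,2,3,4}
'b' @ 5: {5,6}
'c' @ 6: {7}  (accept∈set)
end set {7} — state 7 in

Answer: ACCEPT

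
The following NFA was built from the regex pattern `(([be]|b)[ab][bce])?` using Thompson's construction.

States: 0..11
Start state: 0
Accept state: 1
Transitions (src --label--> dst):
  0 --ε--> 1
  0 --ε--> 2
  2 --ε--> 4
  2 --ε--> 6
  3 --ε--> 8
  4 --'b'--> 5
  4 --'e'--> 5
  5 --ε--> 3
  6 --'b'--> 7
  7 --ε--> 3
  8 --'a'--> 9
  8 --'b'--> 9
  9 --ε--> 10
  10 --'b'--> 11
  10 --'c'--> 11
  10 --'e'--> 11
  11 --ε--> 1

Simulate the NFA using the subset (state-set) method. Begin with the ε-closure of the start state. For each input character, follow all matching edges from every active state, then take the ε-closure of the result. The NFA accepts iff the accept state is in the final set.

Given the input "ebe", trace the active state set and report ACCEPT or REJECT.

Answer: ACCEPT

Steps:
initial (ε-close {0}): {0,1,2,4,6}
'e' @ 1: {3,5,8}
'b' @ 2: {9,10}
'e' @ 3: {1,11}  (accept∈set)
final: {1,11}; accept 1 in set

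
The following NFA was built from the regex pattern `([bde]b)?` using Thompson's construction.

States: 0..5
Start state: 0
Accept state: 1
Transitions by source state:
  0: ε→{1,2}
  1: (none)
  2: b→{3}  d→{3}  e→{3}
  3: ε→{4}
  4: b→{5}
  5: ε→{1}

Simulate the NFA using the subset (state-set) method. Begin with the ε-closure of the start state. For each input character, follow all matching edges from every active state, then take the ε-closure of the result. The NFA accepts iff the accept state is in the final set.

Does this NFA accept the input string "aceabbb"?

start: ε-closure({0}) = {0,1,2}
'a' @ 1: {}  — no active states
rest 'ceabbb' ignored (set empty)
end set {} — state 1 not in

Answer: REJECT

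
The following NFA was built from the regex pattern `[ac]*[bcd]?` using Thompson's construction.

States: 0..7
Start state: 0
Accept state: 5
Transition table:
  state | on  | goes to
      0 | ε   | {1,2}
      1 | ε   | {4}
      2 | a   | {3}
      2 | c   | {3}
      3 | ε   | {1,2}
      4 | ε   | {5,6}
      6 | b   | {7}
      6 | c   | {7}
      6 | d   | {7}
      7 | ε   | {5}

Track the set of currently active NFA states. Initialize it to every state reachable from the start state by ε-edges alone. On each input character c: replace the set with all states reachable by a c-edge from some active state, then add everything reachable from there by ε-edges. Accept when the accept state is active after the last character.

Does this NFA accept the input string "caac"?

S₀ = ε-closure({0}) = {0,1,2,4,5,6}
'c' @ 1: {1,2,3,4,5,6,7}  ✓accept
'a' @ 2: {1,2,3,4,5,6}  ✓accept
'a' @ 3: {1,2,3,4,5,6}  ✓accept
'c' @ 4: {1,2,3,4,5,6,7}  ✓accept
end set {1,2,3,4,5,6,7} — state 5 in

Answer: ACCEPT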